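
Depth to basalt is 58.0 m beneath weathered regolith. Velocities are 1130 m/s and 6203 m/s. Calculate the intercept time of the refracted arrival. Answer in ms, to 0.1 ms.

100.9 ms

θ_c = arcsin(V₁/V₂) = arcsin(1130/6203) = 10.50°; cos θ_c = 0.9833.
tᵢ = 2h·cos θ_c / V₁ = 2·58.0·0.9833 / 1130 = 0.10094 s.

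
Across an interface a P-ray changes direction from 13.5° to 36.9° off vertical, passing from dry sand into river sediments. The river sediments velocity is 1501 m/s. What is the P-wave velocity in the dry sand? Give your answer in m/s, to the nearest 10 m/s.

sin 13.5° = 0.2334; sin 36.9° = 0.6004.
V₁ = V₂·(sin θ₁/sin θ₂) = 1501·(0.2334/0.6004) = 583.59 m/s.

580 m/s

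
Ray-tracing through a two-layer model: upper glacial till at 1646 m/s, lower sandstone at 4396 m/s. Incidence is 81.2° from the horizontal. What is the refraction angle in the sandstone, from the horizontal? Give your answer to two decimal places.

65.88°

Angle from the normal: 90° − 81.2° = 8.8°.
sin θ₁/V₁ = sin θ₂/V₂ ⇒ sin θ₂ = 4396·sin 8.8°/1646 = 4396·0.1530/1646 = 0.4086.
θ₂ = sin⁻¹(0.4086) = 24.12° (from vertical).
From the interface: 90° − 24.12° = 65.88°.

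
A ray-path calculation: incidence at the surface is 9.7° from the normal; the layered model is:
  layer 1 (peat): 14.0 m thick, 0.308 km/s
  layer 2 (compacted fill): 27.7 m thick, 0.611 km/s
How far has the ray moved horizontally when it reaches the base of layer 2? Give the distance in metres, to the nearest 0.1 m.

Apply Snell's law at each interface; in layer i the horizontal offset is hᵢ·tan θᵢ.
Layer 1: θ = 9.70°; offset = 14.0·tan 9.70° = 2.393 m.
Layer 2: sin θ = 0.611·sin 9.7°/0.308 = 0.3342, θ = 19.53°; offset = 27.7·tan 19.53° = 9.824 m.
Total horizontal offset = 12.217 m.

12.2 m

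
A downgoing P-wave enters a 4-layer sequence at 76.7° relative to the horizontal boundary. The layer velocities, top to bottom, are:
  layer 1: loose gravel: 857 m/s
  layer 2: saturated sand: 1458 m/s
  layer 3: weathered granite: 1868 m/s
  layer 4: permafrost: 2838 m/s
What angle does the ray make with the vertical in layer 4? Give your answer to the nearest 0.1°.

49.6°

From the normal: θ₁ = 90° − 76.7° = 13.3°.
Ray parameter p = sin 13.3° / 857 = 2.6844e-04 s/m.
sin θ_4 = p·V_4 = 2.6844e-04 × 2838 = 0.7618.
θ_4 = 49.63° from the vertical.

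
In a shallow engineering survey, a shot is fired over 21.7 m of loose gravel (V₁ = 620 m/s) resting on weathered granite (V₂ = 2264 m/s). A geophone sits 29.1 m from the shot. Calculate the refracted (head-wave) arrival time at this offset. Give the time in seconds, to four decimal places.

t = x/V₂ + 2h·√(V₂²−V₁²)/(V₁V₂).
√(V₂²−V₁²) = √(2264²−620²) = 2177.5 m/s; delay term = 2·21.7·2177.5/(620·2264) = 0.06732 s.
t = 29.1/2264 + 0.06732 = 0.08018 s.

0.0802 s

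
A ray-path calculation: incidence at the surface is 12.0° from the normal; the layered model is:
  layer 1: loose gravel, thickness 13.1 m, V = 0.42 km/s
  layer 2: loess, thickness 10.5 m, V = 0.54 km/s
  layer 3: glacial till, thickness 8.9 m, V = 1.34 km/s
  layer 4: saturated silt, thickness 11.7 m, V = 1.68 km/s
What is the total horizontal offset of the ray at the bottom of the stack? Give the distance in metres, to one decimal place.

Apply Snell's law at each interface; in layer i the horizontal offset is hᵢ·tan θᵢ.
Layer 1: θ = 12.00°; offset = 13.1·tan 12.00° = 2.784 m.
Layer 2: sin θ = 0.54·sin 12.0°/0.42 = 0.2673, θ = 15.50°; offset = 10.5·tan 15.50° = 2.913 m.
Layer 3: sin θ = 1.34·sin 12.0°/0.42 = 0.6633, θ = 41.55°; offset = 8.9·tan 41.55° = 7.889 m.
Layer 4: sin θ = 1.68·sin 12.0°/0.42 = 0.8316, θ = 56.27°; offset = 11.7·tan 56.27° = 17.522 m.
Total horizontal offset = 31.109 m.

31.1 m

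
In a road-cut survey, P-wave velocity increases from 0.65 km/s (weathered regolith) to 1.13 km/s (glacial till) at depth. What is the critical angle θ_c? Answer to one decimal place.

35.1°

Critical incidence: sin θ_c = V₁/V₂ = 0.65/1.13 = 0.5752.
θ_c = arcsin 0.5752 = 35.12°.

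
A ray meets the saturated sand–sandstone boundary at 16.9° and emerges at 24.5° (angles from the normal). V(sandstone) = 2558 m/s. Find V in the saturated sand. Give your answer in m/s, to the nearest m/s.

1793 m/s

Snell's law: sin 16.9°/V₁ = sin 24.5°/V₂.
V₁ = V₂·sin 16.9°/sin 24.5° = 2558 × 0.7010 = 1793.17 m/s.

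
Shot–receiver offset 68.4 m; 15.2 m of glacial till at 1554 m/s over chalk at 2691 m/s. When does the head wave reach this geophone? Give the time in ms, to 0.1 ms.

41.4 ms

θ_c = arcsin(V₁/V₂) = arcsin(1554/2691) = 35.27°, cos θ_c = 0.8164.
Intercept time tᵢ = 2h cos θ_c / V₁ = 2·15.2·0.8164/1554 = 0.01597 s.
t = x/V₂ + tᵢ = 68.4/2691 + 0.01597 = 0.04139 s.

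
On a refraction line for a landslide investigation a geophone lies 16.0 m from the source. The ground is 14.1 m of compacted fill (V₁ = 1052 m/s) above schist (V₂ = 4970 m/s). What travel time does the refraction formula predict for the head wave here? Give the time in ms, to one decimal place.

29.4 ms

t = x/V₂ + 2h·√(V₂²−V₁²)/(V₁V₂).
√(V₂²−V₁²) = √(4970²−1052²) = 4857.4 m/s; delay term = 2·14.1·4857.4/(1052·4970) = 0.02620 s.
t = 16.0/4970 + 0.02620 = 0.02942 s.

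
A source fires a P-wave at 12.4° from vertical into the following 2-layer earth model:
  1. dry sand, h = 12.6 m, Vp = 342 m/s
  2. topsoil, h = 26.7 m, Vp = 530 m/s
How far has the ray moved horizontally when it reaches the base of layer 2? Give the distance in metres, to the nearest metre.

Ray parameter p = sin 12.4° / 342 m/s = 6.2788e-04 s/m.
Layer 1: θ = 12.40°; offset = 12.6·tan 12.40° = 2.770 m.
Layer 2: sin θ = p·530 = 0.3328 → θ = 19.44°; offset = 26.7·tan 19.44° = 9.422 m.
Σ offsets = 12.192 m.

12 m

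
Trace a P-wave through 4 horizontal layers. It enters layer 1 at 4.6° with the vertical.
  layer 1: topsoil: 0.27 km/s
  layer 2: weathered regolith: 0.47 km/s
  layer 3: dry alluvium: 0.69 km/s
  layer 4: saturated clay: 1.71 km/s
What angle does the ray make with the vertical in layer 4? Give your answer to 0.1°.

30.5°

Ray parameter p = sin 4.6° / 0.27 = 2.9703e-01 s/km.
sin θ_4 = p·V_4 = 2.9703e-01 × 1.71 = 0.5079.
θ_4 = 30.53° from the vertical.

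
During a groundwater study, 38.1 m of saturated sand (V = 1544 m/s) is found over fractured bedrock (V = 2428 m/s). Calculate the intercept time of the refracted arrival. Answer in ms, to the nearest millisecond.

tᵢ = 2h·√(V₂²−V₁²)/(V₁V₂).
√(V₂²−V₁²) = √(2428²−1544²) = 1873.8 m/s.
tᵢ = 2·38.1·1873.8/(1544·2428) = 0.03809 s.

38 ms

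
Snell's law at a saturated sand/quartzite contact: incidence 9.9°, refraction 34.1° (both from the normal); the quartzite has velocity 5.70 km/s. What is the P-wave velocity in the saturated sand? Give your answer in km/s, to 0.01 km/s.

1.75 km/s

sin 9.9° = 0.1719; sin 34.1° = 0.5606.
V₁ = V₂·(sin θ₁/sin θ₂) = 5.70·(0.1719/0.5606) = 1.75 km/s.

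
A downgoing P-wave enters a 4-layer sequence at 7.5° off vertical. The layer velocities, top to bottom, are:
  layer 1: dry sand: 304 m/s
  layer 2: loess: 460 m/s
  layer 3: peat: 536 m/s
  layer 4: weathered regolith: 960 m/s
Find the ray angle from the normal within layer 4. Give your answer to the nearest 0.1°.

Ray parameter p = sin 7.5° / 304 = 4.2936e-04 s/m.
sin θ_4 = p·V_4 = 4.2936e-04 × 960 = 0.4122.
θ_4 = 24.34° from the vertical.

24.3°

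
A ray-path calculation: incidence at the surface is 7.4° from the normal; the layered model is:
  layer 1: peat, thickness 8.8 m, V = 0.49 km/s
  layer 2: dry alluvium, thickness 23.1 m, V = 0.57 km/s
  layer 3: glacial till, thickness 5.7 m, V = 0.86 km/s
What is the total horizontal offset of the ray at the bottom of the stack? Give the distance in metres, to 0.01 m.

5.97 m

Ray parameter p = sin 7.4° / 0.49 km/s = 2.6285e-01 s/km.
Layer 1: θ = 7.40°; offset = 8.8·tan 7.40° = 1.1429 m.
Layer 2: sin θ = p·0.57 = 0.1498 → θ = 8.62°; offset = 23.1·tan 8.62° = 3.5004 m.
Layer 3: sin θ = p·0.86 = 0.2260 → θ = 13.06°; offset = 5.7·tan 13.06° = 1.3227 m.
Σ offsets = 5.9661 m.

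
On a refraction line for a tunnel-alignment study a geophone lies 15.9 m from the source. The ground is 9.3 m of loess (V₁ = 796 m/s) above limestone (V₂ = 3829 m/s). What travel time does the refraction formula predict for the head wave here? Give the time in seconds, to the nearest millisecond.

θ_c = arcsin(V₁/V₂) = arcsin(796/3829) = 12.00°, cos θ_c = 0.9782.
Intercept time tᵢ = 2h cos θ_c / V₁ = 2·9.3·0.9782/796 = 0.02286 s.
t = x/V₂ + tᵢ = 15.9/3829 + 0.02286 = 0.02701 s.

0.027 s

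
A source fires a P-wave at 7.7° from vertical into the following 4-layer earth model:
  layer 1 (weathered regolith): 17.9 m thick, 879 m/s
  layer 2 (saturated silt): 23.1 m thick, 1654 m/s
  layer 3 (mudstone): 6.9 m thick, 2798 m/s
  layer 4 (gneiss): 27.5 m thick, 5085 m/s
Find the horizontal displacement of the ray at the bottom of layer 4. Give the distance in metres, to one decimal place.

45.4 m

Ray parameter p = sin 7.7° / 879 m/s = 1.5243e-04 s/m.
Layer 1: θ = 7.70°; offset = 17.9·tan 7.70° = 2.420 m.
Layer 2: sin θ = p·1654 = 0.2521 → θ = 14.60°; offset = 23.1·tan 14.60° = 6.018 m.
Layer 3: sin θ = p·2798 = 0.4265 → θ = 25.25°; offset = 6.9·tan 25.25° = 3.254 m.
Layer 4: sin θ = p·5085 = 0.7751 → θ = 50.81°; offset = 27.5·tan 50.81° = 33.736 m.
Total horizontal offset = 45.428 m.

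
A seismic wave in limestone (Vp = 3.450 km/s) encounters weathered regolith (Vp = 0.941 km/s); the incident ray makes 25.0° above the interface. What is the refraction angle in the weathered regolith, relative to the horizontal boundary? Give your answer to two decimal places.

Convert to the normal: θ₁ = 90° − 25.0° = 65.0°.
Snell's law: sin θ₂ = (V₂/V₁)·sin θ₁ = (0.941/3.450)·sin 65.0° = 0.2472.
θ₂ = arcsin 0.2472 = 14.31° from the normal.
From the interface: 90° − 14.31° = 75.69°.

75.69°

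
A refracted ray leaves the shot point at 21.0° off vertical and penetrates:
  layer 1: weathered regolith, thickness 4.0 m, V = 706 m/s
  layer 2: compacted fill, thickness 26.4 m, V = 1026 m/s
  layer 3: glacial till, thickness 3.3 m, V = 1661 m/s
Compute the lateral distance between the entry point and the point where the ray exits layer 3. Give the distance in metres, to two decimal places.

22.82 m

Apply Snell's law at each interface; in layer i the horizontal offset is hᵢ·tan θᵢ.
Layer 1: θ = 21.00°; offset = 4.0·tan 21.00° = 1.5355 m.
Layer 2: sin θ = 1026·sin 21.0°/706 = 0.5208, θ = 31.39°; offset = 26.4·tan 31.39° = 16.1058 m.
Layer 3: sin θ = 1661·sin 21.0°/706 = 0.8431, θ = 57.47°; offset = 3.3·tan 57.47° = 5.1744 m.
Summing the layer offsets gives 22.8156 m.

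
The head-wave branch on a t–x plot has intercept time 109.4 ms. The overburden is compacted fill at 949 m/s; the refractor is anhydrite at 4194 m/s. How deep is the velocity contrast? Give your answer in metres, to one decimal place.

θ_c = arcsin(949/4194) = 13.08°; cos θ_c = 0.9741.
tᵢ = 2h cos θ_c/V₁ ⇒ h = tᵢ·V₁/(2 cos θ_c) = 0.1094·949/(2·0.9741) = 53.29 m.

53.3 m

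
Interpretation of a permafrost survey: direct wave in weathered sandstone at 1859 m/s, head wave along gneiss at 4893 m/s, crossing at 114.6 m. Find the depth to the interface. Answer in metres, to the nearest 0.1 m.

38.4 m

h = (x_cross/2)·√((V₂−V₁)/(V₂+V₁)).
(V₂−V₁)/(V₂+V₁) = (4893−1859)/(4893+1859) = 0.4493; √ = 0.6703.
h = (114.6/2)·0.6703 = 38.41 m.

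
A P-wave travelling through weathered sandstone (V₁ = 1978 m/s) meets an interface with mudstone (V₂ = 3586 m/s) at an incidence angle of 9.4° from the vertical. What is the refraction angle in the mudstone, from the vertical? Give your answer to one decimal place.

sin θ₁/V₁ = sin θ₂/V₂ ⇒ sin θ₂ = 3586·sin 9.4°/1978 = 3586·0.1633/1978 = 0.2961.
θ₂ = sin⁻¹(0.2961) = 17.22° (from vertical).

17.2°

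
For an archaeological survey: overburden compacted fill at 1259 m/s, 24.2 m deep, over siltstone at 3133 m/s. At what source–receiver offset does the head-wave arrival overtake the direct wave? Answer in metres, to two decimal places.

x_cross = 2h·√((V₂+V₁)/(V₂−V₁)).
(V₂+V₁)/(V₂−V₁) = (3133+1259)/(3133−1259) = 2.3436; √ = 1.5309.
x_cross = 2·24.2·1.5309 = 74.10 m.

74.10 m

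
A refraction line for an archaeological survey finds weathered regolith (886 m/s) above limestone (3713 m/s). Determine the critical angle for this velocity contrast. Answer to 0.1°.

Critical incidence: sin θ_c = V₁/V₂ = 886/3713 = 0.2386.
θ_c = arcsin 0.2386 = 13.81°.

13.8°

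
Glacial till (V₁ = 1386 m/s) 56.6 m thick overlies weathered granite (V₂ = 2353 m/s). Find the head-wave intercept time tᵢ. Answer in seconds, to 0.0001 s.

θ_c = arcsin(V₁/V₂) = arcsin(1386/2353) = 36.09°; cos θ_c = 0.8081.
tᵢ = 2h·cos θ_c / V₁ = 2·56.6·0.8081 / 1386 = 0.06600 s.

0.0660 s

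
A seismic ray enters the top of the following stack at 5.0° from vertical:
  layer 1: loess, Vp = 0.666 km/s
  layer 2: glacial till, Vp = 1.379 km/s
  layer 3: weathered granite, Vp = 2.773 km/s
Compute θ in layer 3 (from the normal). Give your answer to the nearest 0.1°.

21.3°

Ray parameter p = sin 5.0° / 0.666 = 1.3086e-01 s/km.
sin θ_3 = p·V_3 = 1.3086e-01 × 2.773 = 0.3629.
θ_3 = 21.28° from the vertical.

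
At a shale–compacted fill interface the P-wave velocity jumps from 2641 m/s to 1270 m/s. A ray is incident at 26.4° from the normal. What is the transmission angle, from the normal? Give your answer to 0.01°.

sin θ₁/V₁ = sin θ₂/V₂ ⇒ sin θ₂ = 1270·sin 26.4°/2641 = 1270·0.4446/2641 = 0.2138.
θ₂ = sin⁻¹(0.2138) = 12.35° (from vertical).

12.35°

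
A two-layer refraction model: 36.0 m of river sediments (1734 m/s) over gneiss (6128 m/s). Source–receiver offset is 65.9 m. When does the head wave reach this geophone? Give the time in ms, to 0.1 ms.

θ_c = arcsin(V₁/V₂) = arcsin(1734/6128) = 16.44°, cos θ_c = 0.9591.
Intercept time tᵢ = 2h cos θ_c / V₁ = 2·36.0·0.9591/1734 = 0.03983 s.
t = x/V₂ + tᵢ = 65.9/6128 + 0.03983 = 0.05058 s.

50.6 ms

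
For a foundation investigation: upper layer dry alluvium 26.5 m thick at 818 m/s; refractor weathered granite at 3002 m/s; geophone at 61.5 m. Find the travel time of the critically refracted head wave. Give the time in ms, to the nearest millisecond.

θ_c = arcsin(V₁/V₂) = arcsin(818/3002) = 15.81°, cos θ_c = 0.9622.
Intercept time tᵢ = 2h cos θ_c / V₁ = 2·26.5·0.9622/818 = 0.06234 s.
t = x/V₂ + tᵢ = 61.5/3002 + 0.06234 = 0.08283 s.

83 ms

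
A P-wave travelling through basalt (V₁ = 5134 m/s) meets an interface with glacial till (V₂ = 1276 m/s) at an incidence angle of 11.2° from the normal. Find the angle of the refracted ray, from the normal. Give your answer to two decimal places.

2.77°

sin θ₁/V₁ = sin θ₂/V₂ ⇒ sin θ₂ = 1276·sin 11.2°/5134 = 1276·0.1942/5134 = 0.0483.
θ₂ = arcsin 0.0483 = 2.77° from the normal.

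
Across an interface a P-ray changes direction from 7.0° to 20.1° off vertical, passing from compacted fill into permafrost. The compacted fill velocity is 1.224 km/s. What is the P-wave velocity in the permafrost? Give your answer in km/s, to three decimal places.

Snell's law: sin 7.0°/V₁ = sin 20.1°/V₂.
V₂ = V₁·sin 20.1°/sin 7.0° = 1.224 × 2.8199 = 3.452 km/s.

3.452 km/s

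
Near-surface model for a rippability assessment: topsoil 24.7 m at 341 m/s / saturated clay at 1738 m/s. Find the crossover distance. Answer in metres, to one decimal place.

60.3 m

x_cross = 2h·√((V₂+V₁)/(V₂−V₁)).
(V₂+V₁)/(V₂−V₁) = (1738+341)/(1738−341) = 1.4882; √ = 1.2199.
x_cross = 2·24.7·1.2199 = 60.26 m.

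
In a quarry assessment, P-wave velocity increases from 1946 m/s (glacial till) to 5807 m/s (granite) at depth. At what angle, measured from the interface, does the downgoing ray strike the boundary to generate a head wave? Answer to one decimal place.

70.4°

At critical incidence the refracted ray runs along the interface (θ₂ = 90°), so sin θ_c = V₁/V₂.
θ_c = arcsin(1946/5807) = arcsin 0.3351 = 19.58°.
Measured from the interface: 90° − 19.58° = 70.42°.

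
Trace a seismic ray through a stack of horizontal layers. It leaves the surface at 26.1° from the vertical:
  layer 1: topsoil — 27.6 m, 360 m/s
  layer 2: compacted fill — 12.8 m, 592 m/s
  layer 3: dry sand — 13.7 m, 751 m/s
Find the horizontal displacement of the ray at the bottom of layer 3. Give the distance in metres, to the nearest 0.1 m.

58.6 m

p = sin θ₁/V₁ = sin 26.1°/360 = 1.2221e-03 s/m is conserved through the stack.
Layer 1: θ = 26.10°; offset = 27.6·tan 26.10° = 13.521 m.
Layer 2: sin θ = p·592 = 0.7235 → θ = 46.34°; offset = 12.8·tan 46.34° = 13.413 m.
Layer 3: sin θ = p·751 = 0.9178 → θ = 66.60°; offset = 13.7·tan 66.60° = 31.660 m.
Summing the layer offsets gives 58.595 m.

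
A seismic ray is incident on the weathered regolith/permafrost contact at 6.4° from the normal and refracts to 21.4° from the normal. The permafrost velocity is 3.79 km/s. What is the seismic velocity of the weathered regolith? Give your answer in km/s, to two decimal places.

sin 6.4° = 0.1115; sin 21.4° = 0.3649.
V₁ = V₂·(sin θ₁/sin θ₂) = 3.79·(0.1115/0.3649) = 1.16 km/s.

1.16 km/s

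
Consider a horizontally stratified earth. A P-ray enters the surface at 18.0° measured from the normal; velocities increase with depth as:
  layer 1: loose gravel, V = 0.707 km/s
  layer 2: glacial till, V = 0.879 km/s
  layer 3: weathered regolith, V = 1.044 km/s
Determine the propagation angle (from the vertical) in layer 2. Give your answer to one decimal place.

22.6°

Snell's law across each interface conserves sin θ / V, so sin θ_2 = V_2·sin θ₁/V₁.
sin θ_2 = 0.879 × sin 18.0° / 0.707 = 0.3842.
θ_2 = arcsin 0.3842 = 22.59°.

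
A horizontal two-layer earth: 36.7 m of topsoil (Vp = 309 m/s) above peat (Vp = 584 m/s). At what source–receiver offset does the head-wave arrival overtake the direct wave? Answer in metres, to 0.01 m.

132.27 m

x_cross = 2h·√((V₂+V₁)/(V₂−V₁)).
(V₂+V₁)/(V₂−V₁) = (584+309)/(584−309) = 3.2473; √ = 1.8020.
x_cross = 2·36.7·1.8020 = 132.27 m.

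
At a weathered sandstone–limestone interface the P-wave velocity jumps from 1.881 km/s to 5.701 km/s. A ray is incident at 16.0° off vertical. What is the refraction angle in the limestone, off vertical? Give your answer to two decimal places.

56.66°

Snell's law: sin θ₂ = (V₂/V₁)·sin θ₁ = (5.701/1.881)·sin 16.0° = 0.8354.
θ₂ = arcsin 0.8354 = 56.66° from the normal.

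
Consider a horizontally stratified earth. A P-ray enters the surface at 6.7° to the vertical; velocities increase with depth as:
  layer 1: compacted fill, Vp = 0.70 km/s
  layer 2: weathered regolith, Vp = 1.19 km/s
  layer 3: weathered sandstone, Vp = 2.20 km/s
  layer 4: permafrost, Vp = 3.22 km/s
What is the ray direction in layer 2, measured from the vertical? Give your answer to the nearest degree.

Snell's law across each interface conserves sin θ / V, so sin θ_2 = V_2·sin θ₁/V₁.
sin θ_2 = 1.19 × sin 6.7° / 0.70 = 0.1983.
θ_2 = 11.44° from the vertical.

11°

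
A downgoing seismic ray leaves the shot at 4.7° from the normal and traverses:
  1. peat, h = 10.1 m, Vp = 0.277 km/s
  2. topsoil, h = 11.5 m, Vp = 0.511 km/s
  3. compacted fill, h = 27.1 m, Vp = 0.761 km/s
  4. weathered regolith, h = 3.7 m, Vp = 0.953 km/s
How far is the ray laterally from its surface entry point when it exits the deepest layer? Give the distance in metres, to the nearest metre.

Apply Snell's law at each interface; in layer i the horizontal offset is hᵢ·tan θᵢ.
Layer 1: θ = 4.70°; offset = 10.1·tan 4.70° = 0.830 m.
Layer 2: sin θ = 0.511·sin 4.7°/0.277 = 0.1512, θ = 8.69°; offset = 11.5·tan 8.69° = 1.759 m.
Layer 3: sin θ = 0.761·sin 4.7°/0.277 = 0.2251, θ = 13.01°; offset = 27.1·tan 13.01° = 6.261 m.
Layer 4: sin θ = 0.953·sin 4.7°/0.277 = 0.2819, θ = 16.37°; offset = 3.7·tan 16.37° = 1.087 m.
Σ offsets = 9.937 m.

10 m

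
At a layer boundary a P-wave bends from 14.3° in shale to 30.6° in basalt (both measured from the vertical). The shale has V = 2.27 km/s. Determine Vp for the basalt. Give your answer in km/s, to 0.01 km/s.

sin 14.3° = 0.2470; sin 30.6° = 0.5090.
V₂ = V₁·(sin θ₂/sin θ₁) = 2.27·(0.5090/0.2470) = 4.68 km/s.

4.68 km/s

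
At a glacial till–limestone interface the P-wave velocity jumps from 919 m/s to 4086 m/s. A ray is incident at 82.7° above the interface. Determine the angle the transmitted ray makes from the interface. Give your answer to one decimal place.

Convert to the normal: θ₁ = 90° − 82.7° = 7.3°.
Snell's law: sin θ₂ = (V₂/V₁)·sin θ₁ = (4086/919)·sin 7.3° = 0.5649.
θ₂ = arcsin 0.5649 = 34.40° from the normal.
From the interface: 90° − 34.40° = 55.60°.

55.6°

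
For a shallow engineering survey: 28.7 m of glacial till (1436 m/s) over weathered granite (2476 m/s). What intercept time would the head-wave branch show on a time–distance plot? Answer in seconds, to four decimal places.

tᵢ = 2h·√(V₂²−V₁²)/(V₁V₂).
√(V₂²−V₁²) = √(2476²−1436²) = 2017.0 m/s.
tᵢ = 2·28.7·2017.0/(1436·2476) = 0.03256 s.

0.0326 s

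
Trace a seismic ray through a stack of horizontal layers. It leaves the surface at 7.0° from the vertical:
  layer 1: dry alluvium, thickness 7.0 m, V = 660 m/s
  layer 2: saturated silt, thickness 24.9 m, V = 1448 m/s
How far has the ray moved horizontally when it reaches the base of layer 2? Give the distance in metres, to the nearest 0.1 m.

p = sin θ₁/V₁ = sin 7.0°/660 = 1.8465e-04 s/m is conserved through the stack.
Layer 1: θ = 7.00°; offset = 7.0·tan 7.00° = 0.859 m.
Layer 2: sin θ = p·1448 = 0.2674 → θ = 15.51°; offset = 24.9·tan 15.51° = 6.909 m.
Σ offsets = 7.769 m.

7.8 m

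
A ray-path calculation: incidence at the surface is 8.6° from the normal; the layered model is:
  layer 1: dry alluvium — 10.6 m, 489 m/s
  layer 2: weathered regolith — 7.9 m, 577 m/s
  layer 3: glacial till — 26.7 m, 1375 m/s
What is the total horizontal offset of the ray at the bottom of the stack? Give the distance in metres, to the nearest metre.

p = sin θ₁/V₁ = sin 8.6°/489 = 3.0580e-04 s/m is conserved through the stack.
Layer 1: θ = 8.60°; offset = 10.6·tan 8.60° = 1.603 m.
Layer 2: sin θ = p·577 = 0.1764 → θ = 10.16°; offset = 7.9·tan 10.16° = 1.416 m.
Layer 3: sin θ = p·1375 = 0.4205 → θ = 24.86°; offset = 26.7·tan 24.86° = 12.374 m.
Summing the layer offsets gives 15.393 m.

15 m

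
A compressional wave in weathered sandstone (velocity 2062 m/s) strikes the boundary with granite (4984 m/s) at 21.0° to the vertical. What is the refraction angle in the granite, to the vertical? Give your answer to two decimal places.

sin θ₁/V₁ = sin θ₂/V₂ ⇒ sin θ₂ = 4984·sin 21.0°/2062 = 4984·0.3584/2062 = 0.8662.
θ₂ = arcsin 0.8662 = 60.02° from the normal.

60.02°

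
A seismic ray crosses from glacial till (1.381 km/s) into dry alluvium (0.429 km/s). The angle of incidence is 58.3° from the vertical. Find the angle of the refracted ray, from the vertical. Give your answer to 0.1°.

15.3°

sin θ₁/V₁ = sin θ₂/V₂ ⇒ sin θ₂ = 0.429·sin 58.3°/1.381 = 0.429·0.8508/1.381 = 0.2643.
θ₂ = arcsin 0.2643 = 15.33° from the normal.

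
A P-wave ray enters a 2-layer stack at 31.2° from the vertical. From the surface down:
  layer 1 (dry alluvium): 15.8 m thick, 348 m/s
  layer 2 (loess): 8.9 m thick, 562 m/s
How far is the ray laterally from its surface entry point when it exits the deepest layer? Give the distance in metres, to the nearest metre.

p = sin θ₁/V₁ = sin 31.2°/348 = 1.4886e-03 s/m is conserved through the stack.
Layer 1: θ = 31.20°; offset = 15.8·tan 31.20° = 9.569 m.
Layer 2: sin θ = p·562 = 0.8366 → θ = 56.78°; offset = 8.9·tan 56.78° = 13.591 m.
Σ offsets = 23.160 m.

23 m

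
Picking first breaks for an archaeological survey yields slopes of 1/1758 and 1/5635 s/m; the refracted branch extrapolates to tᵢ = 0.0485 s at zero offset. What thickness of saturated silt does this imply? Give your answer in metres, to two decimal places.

44.87 m

h = tᵢ·V₁·V₂ / (2·√(V₂²−V₁²)).
√(V₂²−V₁²) = √(5635² − 1758²) = 5353.8 m/s.
h = 0.0485 s × 1758 × 5635 / (2 × 5353.8) = 44.87 m.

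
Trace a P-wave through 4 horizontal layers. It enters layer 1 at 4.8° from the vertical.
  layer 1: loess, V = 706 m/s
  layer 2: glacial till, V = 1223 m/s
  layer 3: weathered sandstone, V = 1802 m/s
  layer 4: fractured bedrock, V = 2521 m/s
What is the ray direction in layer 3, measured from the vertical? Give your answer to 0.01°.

Ray parameter p = sin 4.8° / 706 = 1.1852e-04 s/m.
sin θ_3 = p·V_3 = 1.1852e-04 × 1802 = 0.2136.
θ_3 = 12.33° from the vertical.

12.33°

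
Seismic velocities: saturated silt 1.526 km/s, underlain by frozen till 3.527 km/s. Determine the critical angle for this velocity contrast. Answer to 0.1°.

Critical incidence: sin θ_c = V₁/V₂ = 1.526/3.527 = 0.4327.
θ_c = arcsin 0.4327 = 25.64°.

25.6°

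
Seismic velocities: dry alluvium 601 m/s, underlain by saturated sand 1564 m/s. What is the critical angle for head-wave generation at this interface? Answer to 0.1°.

Critical incidence: sin θ_c = V₁/V₂ = 601/1564 = 0.3843.
θ_c = arcsin 0.3843 = 22.60°.

22.6°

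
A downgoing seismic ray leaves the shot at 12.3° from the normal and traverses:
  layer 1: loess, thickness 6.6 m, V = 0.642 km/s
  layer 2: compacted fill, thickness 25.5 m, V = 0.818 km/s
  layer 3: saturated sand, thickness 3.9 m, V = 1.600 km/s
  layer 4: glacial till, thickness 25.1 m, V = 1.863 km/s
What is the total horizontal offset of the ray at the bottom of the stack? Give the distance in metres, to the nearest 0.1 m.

Apply Snell's law at each interface; in layer i the horizontal offset is hᵢ·tan θᵢ.
Layer 1: θ = 12.30°; offset = 6.6·tan 12.30° = 1.439 m.
Layer 2: sin θ = 0.818·sin 12.3°/0.642 = 0.2714, θ = 15.75°; offset = 25.5·tan 15.75° = 7.191 m.
Layer 3: sin θ = 1.600·sin 12.3°/0.642 = 0.5309, θ = 32.07°; offset = 3.9·tan 32.07° = 2.443 m.
Layer 4: sin θ = 1.863·sin 12.3°/0.642 = 0.6182, θ = 38.18°; offset = 25.1·tan 38.18° = 19.740 m.
Summing the layer offsets gives 30.814 m.

30.8 m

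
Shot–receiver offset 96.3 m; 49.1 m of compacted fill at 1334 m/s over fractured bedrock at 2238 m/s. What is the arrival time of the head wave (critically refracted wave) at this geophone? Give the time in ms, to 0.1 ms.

102.1 ms

t = x/V₂ + 2h·√(V₂²−V₁²)/(V₁V₂).
√(V₂²−V₁²) = √(2238²−1334²) = 1797.0 m/s; delay term = 2·49.1·1797.0/(1334·2238) = 0.05911 s.
t = 96.3/2238 + 0.05911 = 0.10214 s.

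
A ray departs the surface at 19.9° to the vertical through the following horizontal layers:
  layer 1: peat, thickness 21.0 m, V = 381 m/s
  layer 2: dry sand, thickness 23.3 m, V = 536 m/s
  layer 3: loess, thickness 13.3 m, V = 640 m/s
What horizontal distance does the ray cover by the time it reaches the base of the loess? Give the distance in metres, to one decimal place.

Apply Snell's law at each interface; in layer i the horizontal offset is hᵢ·tan θᵢ.
Layer 1: θ = 19.90°; offset = 21.0·tan 19.90° = 7.602 m.
Layer 2: sin θ = 536·sin 19.9°/381 = 0.4789, θ = 28.61°; offset = 23.3·tan 28.61° = 12.709 m.
Layer 3: sin θ = 640·sin 19.9°/381 = 0.5718, θ = 34.87°; offset = 13.3·tan 34.87° = 9.269 m.
Total horizontal offset = 29.580 m.

29.6 m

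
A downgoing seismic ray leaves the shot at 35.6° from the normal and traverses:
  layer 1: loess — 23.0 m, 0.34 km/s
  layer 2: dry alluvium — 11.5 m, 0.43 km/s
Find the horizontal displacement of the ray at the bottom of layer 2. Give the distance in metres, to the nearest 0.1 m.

Apply Snell's law at each interface; in layer i the horizontal offset is hᵢ·tan θᵢ.
Layer 1: θ = 35.60°; offset = 23.0·tan 35.60° = 16.466 m.
Layer 2: sin θ = 0.43·sin 35.6°/0.34 = 0.7362, θ = 47.41°; offset = 11.5·tan 47.41° = 12.511 m.
Total horizontal offset = 28.977 m.

29.0 m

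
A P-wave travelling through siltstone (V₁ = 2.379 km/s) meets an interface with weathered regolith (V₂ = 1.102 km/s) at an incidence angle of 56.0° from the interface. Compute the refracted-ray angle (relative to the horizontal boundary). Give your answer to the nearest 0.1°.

Convert to the normal: θ₁ = 90° − 56.0° = 34.0°.
Snell's law: sin θ₂ = (V₂/V₁)·sin θ₁ = (1.102/2.379)·sin 34.0° = 0.2590.
θ₂ = sin⁻¹(0.2590) = 15.01° (from vertical).
From the interface: 90° − 15.01° = 74.99°.

75.0°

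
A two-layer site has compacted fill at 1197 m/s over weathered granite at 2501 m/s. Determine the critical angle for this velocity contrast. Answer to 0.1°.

Critical incidence: sin θ_c = V₁/V₂ = 1197/2501 = 0.4786.
θ_c = arcsin 0.4786 = 28.59°.

28.6°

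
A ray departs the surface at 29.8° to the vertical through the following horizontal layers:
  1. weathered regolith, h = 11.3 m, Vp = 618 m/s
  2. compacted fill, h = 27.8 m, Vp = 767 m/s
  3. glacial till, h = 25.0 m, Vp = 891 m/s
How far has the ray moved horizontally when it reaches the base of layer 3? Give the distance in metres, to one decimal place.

53.9 m

Ray parameter p = sin 29.8° / 618 m/s = 8.0416e-04 s/m.
Layer 1: θ = 29.80°; offset = 11.3·tan 29.80° = 6.472 m.
Layer 2: sin θ = p·767 = 0.6168 → θ = 38.08°; offset = 27.8·tan 38.08° = 21.784 m.
Layer 3: sin θ = p·891 = 0.7165 → θ = 45.77°; offset = 25.0·tan 45.77° = 25.679 m.
Summing the layer offsets gives 53.934 m.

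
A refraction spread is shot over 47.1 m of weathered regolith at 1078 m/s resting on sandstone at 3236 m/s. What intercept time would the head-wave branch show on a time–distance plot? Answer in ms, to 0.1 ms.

tᵢ = 2h·√(V₂²−V₁²)/(V₁V₂).
√(V₂²−V₁²) = √(3236²−1078²) = 3051.2 m/s.
tᵢ = 2·47.1·3051.2/(1078·3236) = 0.08239 s.

82.4 ms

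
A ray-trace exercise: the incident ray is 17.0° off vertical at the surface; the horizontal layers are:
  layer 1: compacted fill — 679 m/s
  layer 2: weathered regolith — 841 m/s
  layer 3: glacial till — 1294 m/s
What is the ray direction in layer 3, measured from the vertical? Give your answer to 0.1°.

Snell's law across each interface conserves sin θ / V, so sin θ_3 = V_3·sin θ₁/V₁.
sin θ_3 = 1294 × sin 17.0° / 679 = 0.5572.
θ_3 = arcsin 0.5572 = 33.86°.

33.9°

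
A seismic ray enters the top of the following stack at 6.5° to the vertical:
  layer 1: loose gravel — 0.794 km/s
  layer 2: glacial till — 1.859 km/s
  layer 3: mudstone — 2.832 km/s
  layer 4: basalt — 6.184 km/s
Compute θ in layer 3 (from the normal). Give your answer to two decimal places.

Ray parameter p = sin 6.5° / 0.794 = 1.4257e-01 s/km.
sin θ_3 = p·V_3 = 1.4257e-01 × 2.832 = 0.4038.
θ_3 = 23.81° from the vertical.

23.81°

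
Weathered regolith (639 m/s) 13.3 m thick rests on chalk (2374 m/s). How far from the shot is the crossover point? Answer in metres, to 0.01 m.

35.05 m

x_cross = 2h·√((V₂+V₁)/(V₂−V₁)).
(V₂+V₁)/(V₂−V₁) = (2374+639)/(2374−639) = 1.7366; √ = 1.3178.
x_cross = 2·13.3·1.3178 = 35.05 m.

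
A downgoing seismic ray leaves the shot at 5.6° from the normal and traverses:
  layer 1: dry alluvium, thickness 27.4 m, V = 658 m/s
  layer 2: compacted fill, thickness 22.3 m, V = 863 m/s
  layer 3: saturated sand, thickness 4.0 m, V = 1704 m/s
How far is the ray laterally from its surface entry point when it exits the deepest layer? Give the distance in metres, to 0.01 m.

Ray parameter p = sin 5.6° / 658 m/s = 1.4830e-04 s/m.
Layer 1: θ = 5.60°; offset = 27.4·tan 5.60° = 2.6866 m.
Layer 2: sin θ = p·863 = 0.1280 → θ = 7.35°; offset = 22.3·tan 7.35° = 2.8777 m.
Layer 3: sin θ = p·1704 = 0.2527 → θ = 14.64°; offset = 4.0·tan 14.64° = 1.0447 m.
Summing the layer offsets gives 6.6091 m.

6.61 m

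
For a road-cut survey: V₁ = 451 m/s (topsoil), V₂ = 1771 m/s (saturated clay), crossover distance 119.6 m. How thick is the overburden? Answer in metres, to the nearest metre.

h = (x_cross/2)·√((V₂−V₁)/(V₂+V₁)).
(V₂−V₁)/(V₂+V₁) = (1771−451)/(1771+451) = 0.5941; √ = 0.7708.
h = (119.6/2)·0.7708 = 46.09 m.

46 m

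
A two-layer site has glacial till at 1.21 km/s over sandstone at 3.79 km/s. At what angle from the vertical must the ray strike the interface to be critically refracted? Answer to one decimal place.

18.6°

Critical incidence: sin θ_c = V₁/V₂ = 1.21/3.79 = 0.3193.
θ_c = arcsin 0.3193 = 18.62°.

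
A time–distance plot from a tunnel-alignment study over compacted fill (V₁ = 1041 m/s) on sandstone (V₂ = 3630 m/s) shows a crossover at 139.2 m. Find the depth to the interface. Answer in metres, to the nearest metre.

x_cross = 2h·√((V₂+V₁)/(V₂−V₁)) → h = x_cross / (2·√((V₂+V₁)/(V₂−V₁))).
√((V₂+V₁)/(V₂−V₁)) = √((3630+1041)/(3630−1041)) = 1.3432.
h = 139.2 / (2·1.3432) = 51.82 m.

52 m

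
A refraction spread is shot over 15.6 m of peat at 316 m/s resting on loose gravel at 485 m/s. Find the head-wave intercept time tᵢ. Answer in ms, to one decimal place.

θ_c = arcsin(V₁/V₂) = arcsin(316/485) = 40.66°; cos θ_c = 0.7586.
tᵢ = 2h·cos θ_c / V₁ = 2·15.6·0.7586 / 316 = 0.07490 s.

74.9 ms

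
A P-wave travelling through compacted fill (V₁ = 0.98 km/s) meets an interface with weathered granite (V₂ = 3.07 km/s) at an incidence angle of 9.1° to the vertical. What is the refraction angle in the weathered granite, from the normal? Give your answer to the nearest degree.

Snell's law: sin θ₂ = (V₂/V₁)·sin θ₁ = (3.07/0.98)·sin 9.1° = 0.4955.
θ₂ = sin⁻¹(0.4955) = 29.70° (from vertical).

30°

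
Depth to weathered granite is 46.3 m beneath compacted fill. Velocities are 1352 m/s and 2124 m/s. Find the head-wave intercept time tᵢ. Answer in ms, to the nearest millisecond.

53 ms

tᵢ = 2h·√(V₂²−V₁²)/(V₁V₂).
√(V₂²−V₁²) = √(2124²−1352²) = 1638.1 m/s.
tᵢ = 2·46.3·1638.1/(1352·2124) = 0.05282 s.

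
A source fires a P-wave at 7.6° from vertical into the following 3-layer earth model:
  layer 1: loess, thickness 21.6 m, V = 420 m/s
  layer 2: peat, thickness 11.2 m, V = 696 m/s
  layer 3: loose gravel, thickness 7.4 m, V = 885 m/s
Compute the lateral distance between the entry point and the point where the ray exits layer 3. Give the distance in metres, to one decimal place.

7.5 m

p = sin θ₁/V₁ = sin 7.6°/420 = 3.1490e-04 s/m is conserved through the stack.
Layer 1: θ = 7.60°; offset = 21.6·tan 7.60° = 2.882 m.
Layer 2: sin θ = p·696 = 0.2192 → θ = 12.66°; offset = 11.2·tan 12.66° = 2.516 m.
Layer 3: sin θ = p·885 = 0.2787 → θ = 16.18°; offset = 7.4·tan 16.18° = 2.147 m.
Summing the layer offsets gives 7.545 m.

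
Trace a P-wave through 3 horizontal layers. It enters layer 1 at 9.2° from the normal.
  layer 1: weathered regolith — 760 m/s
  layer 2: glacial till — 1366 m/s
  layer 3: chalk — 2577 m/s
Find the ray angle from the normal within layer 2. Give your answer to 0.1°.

16.7°

Ray parameter p = sin 9.2° / 760 = 2.1037e-04 s/m.
sin θ_2 = p·V_2 = 2.1037e-04 × 1366 = 0.2874.
θ_2 = arcsin 0.2874 = 16.70°.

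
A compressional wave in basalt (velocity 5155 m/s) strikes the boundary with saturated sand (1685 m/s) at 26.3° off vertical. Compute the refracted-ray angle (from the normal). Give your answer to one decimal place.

sin θ₁/V₁ = sin θ₂/V₂ ⇒ sin θ₂ = 1685·sin 26.3°/5155 = 1685·0.4431/5155 = 0.1448.
θ₂ = arcsin 0.1448 = 8.33° from the normal.

8.3°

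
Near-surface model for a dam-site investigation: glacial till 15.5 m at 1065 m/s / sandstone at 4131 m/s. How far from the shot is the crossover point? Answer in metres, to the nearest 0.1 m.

x_cross = 2h·√((V₂+V₁)/(V₂−V₁)).
(V₂+V₁)/(V₂−V₁) = (4131+1065)/(4131−1065) = 1.6947; √ = 1.3018.
x_cross = 2·15.5·1.3018 = 40.36 m.

40.4 m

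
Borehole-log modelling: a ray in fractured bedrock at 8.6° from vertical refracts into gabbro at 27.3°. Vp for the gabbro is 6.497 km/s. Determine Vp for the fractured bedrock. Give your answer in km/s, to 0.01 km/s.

2.12 km/s

sin 8.6° = 0.1495; sin 27.3° = 0.4586.
V₁ = V₂·(sin θ₁/sin θ₂) = 6.497·(0.1495/0.4586) = 2.12 km/s.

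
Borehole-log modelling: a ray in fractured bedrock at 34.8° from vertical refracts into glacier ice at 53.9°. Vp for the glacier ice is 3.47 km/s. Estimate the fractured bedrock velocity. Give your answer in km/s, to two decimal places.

2.45 km/s

Snell's law: sin 34.8°/V₁ = sin 53.9°/V₂.
V₁ = V₂·sin 34.8°/sin 53.9° = 3.47 × 0.7063 = 2.45 km/s.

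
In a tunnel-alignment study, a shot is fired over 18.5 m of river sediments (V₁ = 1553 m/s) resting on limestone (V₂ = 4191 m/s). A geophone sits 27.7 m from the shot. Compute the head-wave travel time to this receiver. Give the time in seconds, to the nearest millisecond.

0.029 s

θ_c = arcsin(V₁/V₂) = arcsin(1553/4191) = 21.75°, cos θ_c = 0.9288.
Intercept time tᵢ = 2h cos θ_c / V₁ = 2·18.5·0.9288/1553 = 0.02213 s.
t = x/V₂ + tᵢ = 27.7/4191 + 0.02213 = 0.02874 s.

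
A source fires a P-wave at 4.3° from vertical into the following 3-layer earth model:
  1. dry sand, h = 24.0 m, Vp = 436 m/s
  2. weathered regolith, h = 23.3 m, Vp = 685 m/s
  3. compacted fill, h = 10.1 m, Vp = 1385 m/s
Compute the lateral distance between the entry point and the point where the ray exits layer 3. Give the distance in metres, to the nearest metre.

Ray parameter p = sin 4.3° / 436 m/s = 1.7197e-04 s/m.
Layer 1: θ = 4.30°; offset = 24.0·tan 4.30° = 1.805 m.
Layer 2: sin θ = p·685 = 0.1178 → θ = 6.77°; offset = 23.3·tan 6.77° = 2.764 m.
Layer 3: sin θ = p·1385 = 0.2382 → θ = 13.78°; offset = 10.1·tan 13.78° = 2.477 m.
Summing the layer offsets gives 7.045 m.

7 m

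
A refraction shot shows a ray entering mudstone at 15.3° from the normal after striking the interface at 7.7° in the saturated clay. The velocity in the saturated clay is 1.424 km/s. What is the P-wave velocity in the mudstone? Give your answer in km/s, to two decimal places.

2.80 km/s

Snell's law: sin 7.7°/V₁ = sin 15.3°/V₂.
V₂ = V₁·sin 15.3°/sin 7.7° = 1.424 × 1.9694 = 2.80 km/s.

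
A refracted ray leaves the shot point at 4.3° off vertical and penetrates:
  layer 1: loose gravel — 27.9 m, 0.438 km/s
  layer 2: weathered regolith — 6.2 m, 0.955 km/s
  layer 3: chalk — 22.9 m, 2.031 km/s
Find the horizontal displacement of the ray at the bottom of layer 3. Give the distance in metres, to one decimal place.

11.6 m

Apply Snell's law at each interface; in layer i the horizontal offset is hᵢ·tan θᵢ.
Layer 1: θ = 4.30°; offset = 27.9·tan 4.30° = 2.098 m.
Layer 2: sin θ = 0.955·sin 4.3°/0.438 = 0.1635, θ = 9.41°; offset = 6.2·tan 9.41° = 1.027 m.
Layer 3: sin θ = 2.031·sin 4.3°/0.438 = 0.3477, θ = 20.35°; offset = 22.9·tan 20.35° = 8.492 m.
Summing the layer offsets gives 11.617 m.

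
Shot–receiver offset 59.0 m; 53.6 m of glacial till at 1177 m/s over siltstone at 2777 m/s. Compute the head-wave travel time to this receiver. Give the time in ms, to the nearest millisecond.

t = x/V₂ + 2h·√(V₂²−V₁²)/(V₁V₂).
√(V₂²−V₁²) = √(2777²−1177²) = 2515.2 m/s; delay term = 2·53.6·2515.2/(1177·2777) = 0.08249 s.
t = 59.0/2777 + 0.08249 = 0.10374 s.

104 ms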